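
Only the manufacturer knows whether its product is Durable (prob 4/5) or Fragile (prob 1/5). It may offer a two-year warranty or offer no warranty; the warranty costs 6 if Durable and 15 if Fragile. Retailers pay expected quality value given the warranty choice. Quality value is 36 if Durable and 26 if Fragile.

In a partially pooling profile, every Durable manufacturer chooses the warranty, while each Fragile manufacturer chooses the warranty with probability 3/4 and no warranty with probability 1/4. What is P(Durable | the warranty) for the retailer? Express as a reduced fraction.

P(the warranty) = (4/5)·1 + (1/5)·(3/4) = 19/20.
By Bayes' rule, P(Durable | the warranty) = (4/5) / (19/20) = 16/19.

16/19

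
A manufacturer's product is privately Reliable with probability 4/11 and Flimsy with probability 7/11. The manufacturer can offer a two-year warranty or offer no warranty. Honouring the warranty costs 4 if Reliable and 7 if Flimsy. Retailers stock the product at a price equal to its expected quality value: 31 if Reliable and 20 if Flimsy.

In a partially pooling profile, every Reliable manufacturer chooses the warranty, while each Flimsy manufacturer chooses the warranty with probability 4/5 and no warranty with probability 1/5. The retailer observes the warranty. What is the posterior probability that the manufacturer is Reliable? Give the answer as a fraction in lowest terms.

P(the warranty) = (4/11)·1 + (7/11)·(4/5) = 48/55.
By Bayes' rule, P(Reliable | the warranty) = (4/11) / (48/55) = 5/12.

5/12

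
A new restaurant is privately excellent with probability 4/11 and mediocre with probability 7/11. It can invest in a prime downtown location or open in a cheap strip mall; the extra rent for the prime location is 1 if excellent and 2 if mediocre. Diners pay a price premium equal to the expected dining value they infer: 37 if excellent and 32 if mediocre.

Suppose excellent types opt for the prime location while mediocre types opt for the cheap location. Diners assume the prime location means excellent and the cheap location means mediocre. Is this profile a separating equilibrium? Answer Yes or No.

No

Under these beliefs, the prime location earns price premium 37 and the cheap location earns price premium 32.
excellent: the prime location nets 37 − 1 = 36; the cheap location nets 32. excellent prefers the prime location.
mediocre: the prime location nets 37 − 2 = 35; the cheap location nets 32. mediocre would deviate to the prime location.
mediocre has a profitable deviation, so the profile is not an equilibrium.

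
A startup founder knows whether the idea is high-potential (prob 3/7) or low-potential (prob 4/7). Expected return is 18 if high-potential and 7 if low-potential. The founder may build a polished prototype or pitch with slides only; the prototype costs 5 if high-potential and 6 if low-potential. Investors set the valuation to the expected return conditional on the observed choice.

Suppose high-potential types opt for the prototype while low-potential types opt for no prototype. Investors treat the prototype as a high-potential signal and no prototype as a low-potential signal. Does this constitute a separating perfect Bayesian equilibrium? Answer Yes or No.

Under these beliefs, the prototype earns valuation 18 and no prototype earns valuation 7.
high-potential: the prototype nets 18 − 5 = 13; no prototype nets 7. high-potential prefers the prototype.
low-potential: the prototype nets 18 − 6 = 12; no prototype nets 7. low-potential would deviate to the prototype.
low-potential has a profitable deviation, so the profile is not an equilibrium.

No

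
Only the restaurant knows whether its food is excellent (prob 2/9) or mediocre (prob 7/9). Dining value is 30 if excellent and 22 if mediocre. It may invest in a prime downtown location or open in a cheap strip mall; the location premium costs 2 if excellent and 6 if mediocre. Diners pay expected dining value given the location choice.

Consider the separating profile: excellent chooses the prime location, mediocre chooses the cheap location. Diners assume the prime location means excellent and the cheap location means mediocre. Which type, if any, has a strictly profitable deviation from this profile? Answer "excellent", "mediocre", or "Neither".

mediocre

The prime location pays 30; the cheap location pays 22.
excellent: assigned the prime location, nets 30 − 2 = 28; deviating to the cheap location nets 22.
mediocre: assigned the cheap location, nets 22; deviating to the prime location nets 30 − 6 = 24.
The mediocre type gains 2 by deviating.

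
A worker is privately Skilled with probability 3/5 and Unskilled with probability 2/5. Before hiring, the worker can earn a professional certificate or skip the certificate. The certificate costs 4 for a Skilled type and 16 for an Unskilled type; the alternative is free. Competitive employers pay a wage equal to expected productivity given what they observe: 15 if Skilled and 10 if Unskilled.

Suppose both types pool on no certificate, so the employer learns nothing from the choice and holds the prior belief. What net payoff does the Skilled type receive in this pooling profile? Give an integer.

13

Pooled wage = 3/5·15 + 2/5·10 = 13.
Skilled pays no cost for no certificate, so net payoff = 13.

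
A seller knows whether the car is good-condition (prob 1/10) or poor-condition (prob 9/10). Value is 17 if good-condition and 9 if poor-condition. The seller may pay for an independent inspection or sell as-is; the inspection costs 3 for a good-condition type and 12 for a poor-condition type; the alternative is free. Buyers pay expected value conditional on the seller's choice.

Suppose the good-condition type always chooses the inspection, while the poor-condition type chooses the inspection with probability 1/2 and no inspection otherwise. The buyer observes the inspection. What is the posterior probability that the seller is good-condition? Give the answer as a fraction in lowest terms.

P(the inspection) = (1/10)·1 + (9/10)·(1/2) = 11/20.
By Bayes' rule, P(good-condition | the inspection) = (1/10) / (11/20) = 2/11.

2/11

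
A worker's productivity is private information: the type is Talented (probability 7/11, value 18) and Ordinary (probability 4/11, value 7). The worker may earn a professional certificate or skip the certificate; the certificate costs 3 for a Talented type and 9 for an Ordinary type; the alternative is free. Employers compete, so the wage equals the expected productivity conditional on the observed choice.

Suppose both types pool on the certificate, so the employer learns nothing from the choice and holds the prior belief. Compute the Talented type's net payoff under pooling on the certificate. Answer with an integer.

Pooled wage = 7/11·18 + 4/11·7 = 14.
Talented pays cost 3 for the certificate, so net payoff = 14 − 3 = 11.

11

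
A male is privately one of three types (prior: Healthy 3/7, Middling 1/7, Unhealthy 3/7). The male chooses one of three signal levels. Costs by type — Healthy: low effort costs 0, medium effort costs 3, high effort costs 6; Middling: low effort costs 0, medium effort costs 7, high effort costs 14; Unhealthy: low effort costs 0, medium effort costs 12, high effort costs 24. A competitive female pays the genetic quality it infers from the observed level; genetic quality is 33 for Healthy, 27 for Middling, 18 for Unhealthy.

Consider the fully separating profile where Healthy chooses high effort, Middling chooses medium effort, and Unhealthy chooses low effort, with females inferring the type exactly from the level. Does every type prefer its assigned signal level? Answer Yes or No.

Separating mating payoffs: high effort → 33, medium effort → 27, low effort → 18.
Healthy (assigned high effort): low effort: 18 − 0 = 18; medium effort: 27 − 3 = 24; high effort: 33 − 6 = 27. Healthy stays.
Middling (assigned medium effort): low effort: 18 − 0 = 18; medium effort: 27 − 7 = 20; high effort: 33 − 14 = 19. Middling stays.
Unhealthy (assigned low effort): low effort: 18 − 0 = 18; medium effort: 27 − 12 = 15; high effort: 33 − 24 = 9. Unhealthy stays.
Every type prefers its assigned level; separation holds.

Yes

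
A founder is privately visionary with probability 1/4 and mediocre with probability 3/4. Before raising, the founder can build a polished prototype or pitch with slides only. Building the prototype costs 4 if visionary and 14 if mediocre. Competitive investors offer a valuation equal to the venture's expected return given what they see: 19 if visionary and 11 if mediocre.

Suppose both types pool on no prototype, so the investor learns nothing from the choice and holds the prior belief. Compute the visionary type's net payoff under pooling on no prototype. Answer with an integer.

Pooled valuation = 1/4·19 + 3/4·11 = 13.
visionary pays no cost for no prototype, so net payoff = 13.

13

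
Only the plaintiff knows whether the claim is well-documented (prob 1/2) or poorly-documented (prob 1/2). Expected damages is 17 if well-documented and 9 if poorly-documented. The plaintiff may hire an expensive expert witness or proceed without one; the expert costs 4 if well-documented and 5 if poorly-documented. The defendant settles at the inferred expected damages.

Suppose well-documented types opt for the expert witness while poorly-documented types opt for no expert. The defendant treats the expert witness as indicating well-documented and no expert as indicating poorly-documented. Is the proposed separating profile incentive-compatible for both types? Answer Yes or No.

No

Under these beliefs, the expert witness earns settlement 17 and no expert earns settlement 9.
well-documented: the expert witness nets 17 − 4 = 13; no expert nets 9. well-documented prefers the expert witness.
poorly-documented: the expert witness nets 17 − 5 = 12; no expert nets 9. poorly-documented would deviate to the expert witness.
poorly-documented has a profitable deviation, so the profile is not an equilibrium.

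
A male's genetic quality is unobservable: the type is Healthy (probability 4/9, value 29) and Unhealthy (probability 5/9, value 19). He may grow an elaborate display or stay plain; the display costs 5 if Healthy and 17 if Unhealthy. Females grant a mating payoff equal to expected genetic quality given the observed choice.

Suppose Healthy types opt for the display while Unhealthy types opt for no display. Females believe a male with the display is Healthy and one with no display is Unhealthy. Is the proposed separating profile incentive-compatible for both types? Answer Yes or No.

Under these beliefs, the display earns mating payoff 29 and no display earns mating payoff 19.
Healthy: the display nets 29 − 5 = 24; no display nets 19. Healthy prefers the display.
Unhealthy: the display nets 29 − 17 = 12; no display nets 19. Unhealthy prefers no display.
Neither type deviates, so the separating profile is an equilibrium.

Yes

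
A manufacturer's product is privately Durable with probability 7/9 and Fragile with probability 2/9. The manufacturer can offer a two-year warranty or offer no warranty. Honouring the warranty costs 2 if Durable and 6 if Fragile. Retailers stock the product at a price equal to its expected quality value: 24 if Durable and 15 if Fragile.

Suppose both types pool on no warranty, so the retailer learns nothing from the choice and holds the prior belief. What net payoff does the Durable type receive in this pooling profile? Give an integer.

22

Pooled price = 7/9·24 + 2/9·15 = 22.
Durable pays no cost for no warranty, so net payoff = 22.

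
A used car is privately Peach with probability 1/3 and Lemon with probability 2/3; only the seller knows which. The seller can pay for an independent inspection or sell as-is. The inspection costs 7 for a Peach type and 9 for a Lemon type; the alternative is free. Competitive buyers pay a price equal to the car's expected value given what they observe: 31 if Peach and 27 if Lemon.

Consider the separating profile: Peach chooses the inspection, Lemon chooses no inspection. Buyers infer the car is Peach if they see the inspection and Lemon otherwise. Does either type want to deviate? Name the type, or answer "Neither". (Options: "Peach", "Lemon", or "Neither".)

Peach

The inspection pays 31; no inspection pays 27.
Peach: assigned the inspection, nets 31 − 7 = 24; deviating to no inspection nets 27.
Lemon: assigned no inspection, nets 27; deviating to the inspection nets 31 − 9 = 22.
The Peach type gains 3 by deviating.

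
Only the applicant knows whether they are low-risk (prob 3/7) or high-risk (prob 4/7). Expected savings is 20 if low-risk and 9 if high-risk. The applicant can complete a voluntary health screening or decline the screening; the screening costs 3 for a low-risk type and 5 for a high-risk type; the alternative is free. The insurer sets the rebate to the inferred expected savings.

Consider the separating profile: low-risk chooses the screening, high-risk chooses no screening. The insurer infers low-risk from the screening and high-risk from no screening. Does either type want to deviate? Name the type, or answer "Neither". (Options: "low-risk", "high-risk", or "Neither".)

high-risk

The screening pays 20; no screening pays 9.
low-risk: assigned the screening, nets 20 − 3 = 17; deviating to no screening nets 9.
high-risk: assigned no screening, nets 9; deviating to the screening nets 20 − 5 = 15.
The high-risk type gains 6 by deviating.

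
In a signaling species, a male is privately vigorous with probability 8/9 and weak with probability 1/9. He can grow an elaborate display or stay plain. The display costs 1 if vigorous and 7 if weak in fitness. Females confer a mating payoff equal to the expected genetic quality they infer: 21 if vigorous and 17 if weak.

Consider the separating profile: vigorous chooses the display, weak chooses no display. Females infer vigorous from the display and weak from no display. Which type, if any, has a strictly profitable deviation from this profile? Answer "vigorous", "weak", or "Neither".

Neither

The display pays 21; no display pays 17.
vigorous: assigned the display, nets 21 − 1 = 20; deviating to no display nets 17.
weak: assigned no display, nets 17; deviating to the display nets 21 − 7 = 14.
Both types strictly prefer their assigned action; no profitable deviation.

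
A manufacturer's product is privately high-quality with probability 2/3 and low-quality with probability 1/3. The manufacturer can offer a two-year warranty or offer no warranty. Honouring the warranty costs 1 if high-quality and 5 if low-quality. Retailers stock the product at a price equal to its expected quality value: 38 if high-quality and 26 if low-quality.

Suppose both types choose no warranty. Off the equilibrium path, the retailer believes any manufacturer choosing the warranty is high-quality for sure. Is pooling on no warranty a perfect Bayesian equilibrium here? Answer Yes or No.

On path, the retailer holds the prior and pays 2/3·38 + 1/3·26 = 34. Off path (the warranty), believing high-quality, it pays 38.
high-quality: no warranty nets 34; the warranty nets 38 − 1 = 37. high-quality would deviate.
low-quality: no warranty nets 34; the warranty nets 38 − 5 = 33. low-quality stays.
A type deviates, so pooling fails.

No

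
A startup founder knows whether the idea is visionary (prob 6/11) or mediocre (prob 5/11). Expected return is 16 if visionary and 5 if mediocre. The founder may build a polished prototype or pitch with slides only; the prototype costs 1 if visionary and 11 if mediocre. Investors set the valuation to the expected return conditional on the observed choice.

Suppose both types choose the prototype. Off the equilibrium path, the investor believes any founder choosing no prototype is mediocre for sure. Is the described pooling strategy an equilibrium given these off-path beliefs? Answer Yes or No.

No

On path, the investor holds the prior and pays 6/11·16 + 5/11·5 = 11. Off path (no prototype), believing mediocre, it pays 5.
visionary: the prototype nets 11 − 1 = 10; no prototype nets 5. visionary stays.
mediocre: the prototype nets 11 − 11 = 0; no prototype nets 5. mediocre would deviate.
A type deviates, so pooling fails.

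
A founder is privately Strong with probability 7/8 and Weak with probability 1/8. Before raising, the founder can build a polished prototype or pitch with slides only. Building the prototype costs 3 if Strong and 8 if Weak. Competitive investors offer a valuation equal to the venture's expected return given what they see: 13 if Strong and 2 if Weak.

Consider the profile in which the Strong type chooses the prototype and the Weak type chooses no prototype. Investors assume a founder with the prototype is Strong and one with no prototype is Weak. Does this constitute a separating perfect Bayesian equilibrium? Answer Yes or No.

No

Under these beliefs, the prototype earns valuation 13 and no prototype earns valuation 2.
Strong: the prototype nets 13 − 3 = 10; no prototype nets 2. Strong prefers the prototype.
Weak: the prototype nets 13 − 8 = 5; no prototype nets 2. Weak would deviate to the prototype.
Weak has a profitable deviation, so the profile is not an equilibrium.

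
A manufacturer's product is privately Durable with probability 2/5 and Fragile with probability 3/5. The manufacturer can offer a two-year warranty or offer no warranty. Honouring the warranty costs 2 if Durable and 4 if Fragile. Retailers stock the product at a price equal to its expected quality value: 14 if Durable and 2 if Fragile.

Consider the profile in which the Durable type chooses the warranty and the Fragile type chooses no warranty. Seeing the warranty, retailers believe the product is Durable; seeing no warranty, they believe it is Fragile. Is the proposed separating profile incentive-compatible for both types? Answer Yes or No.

Under these beliefs, the warranty earns price 14 and no warranty earns price 2.
Durable: the warranty nets 14 − 2 = 12; no warranty nets 2. Durable prefers the warranty.
Fragile: the warranty nets 14 − 4 = 10; no warranty nets 2. Fragile would deviate to the warranty.
Fragile has a profitable deviation, so the profile is not an equilibrium.

No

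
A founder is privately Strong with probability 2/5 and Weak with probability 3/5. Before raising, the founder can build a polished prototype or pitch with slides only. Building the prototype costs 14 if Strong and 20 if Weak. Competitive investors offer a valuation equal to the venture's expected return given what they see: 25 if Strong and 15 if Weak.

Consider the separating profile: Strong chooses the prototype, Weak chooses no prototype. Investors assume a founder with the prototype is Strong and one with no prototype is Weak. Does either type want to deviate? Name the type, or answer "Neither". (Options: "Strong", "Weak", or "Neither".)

Strong

The prototype pays 25; no prototype pays 15.
Strong: assigned the prototype, nets 25 − 14 = 11; deviating to no prototype nets 15.
Weak: assigned no prototype, nets 15; deviating to the prototype nets 25 − 20 = 5.
The Strong type gains 4 by deviating.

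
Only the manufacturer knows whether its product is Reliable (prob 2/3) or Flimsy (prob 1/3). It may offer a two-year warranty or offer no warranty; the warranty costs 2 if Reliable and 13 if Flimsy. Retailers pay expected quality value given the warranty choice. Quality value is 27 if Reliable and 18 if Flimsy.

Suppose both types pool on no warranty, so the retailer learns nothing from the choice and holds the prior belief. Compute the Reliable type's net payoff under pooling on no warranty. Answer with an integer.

Pooled price = 2/3·27 + 1/3·18 = 24.
Reliable pays no cost for no warranty, so net payoff = 24.

24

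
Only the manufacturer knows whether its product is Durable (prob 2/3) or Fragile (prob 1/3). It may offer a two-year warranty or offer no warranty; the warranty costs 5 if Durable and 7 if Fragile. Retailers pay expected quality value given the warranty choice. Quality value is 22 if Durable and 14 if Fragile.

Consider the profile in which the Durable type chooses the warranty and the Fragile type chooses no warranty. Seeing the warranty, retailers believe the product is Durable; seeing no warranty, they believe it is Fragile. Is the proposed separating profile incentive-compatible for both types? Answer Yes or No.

No

Under these beliefs, the warranty earns price 22 and no warranty earns price 14.
Durable: the warranty nets 22 − 5 = 17; no warranty nets 14. Durable prefers the warranty.
Fragile: the warranty nets 22 − 7 = 15; no warranty nets 14. Fragile would deviate to the warranty.
Fragile has a profitable deviation, so the profile is not an equilibrium.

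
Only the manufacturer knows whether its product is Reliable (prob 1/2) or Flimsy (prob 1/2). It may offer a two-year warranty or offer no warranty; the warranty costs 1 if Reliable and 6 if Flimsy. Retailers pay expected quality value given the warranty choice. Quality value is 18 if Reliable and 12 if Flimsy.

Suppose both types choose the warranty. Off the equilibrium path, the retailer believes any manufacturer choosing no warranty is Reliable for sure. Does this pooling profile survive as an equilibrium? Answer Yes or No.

No

On path, the retailer holds the prior and pays 1/2·18 + 1/2·12 = 15. Off path (no warranty), believing Reliable, it pays 18.
Reliable: the warranty nets 15 − 1 = 14; no warranty nets 18. Reliable would deviate.
Flimsy: the warranty nets 15 − 6 = 9; no warranty nets 18. Flimsy would deviate.
A type deviates, so pooling fails.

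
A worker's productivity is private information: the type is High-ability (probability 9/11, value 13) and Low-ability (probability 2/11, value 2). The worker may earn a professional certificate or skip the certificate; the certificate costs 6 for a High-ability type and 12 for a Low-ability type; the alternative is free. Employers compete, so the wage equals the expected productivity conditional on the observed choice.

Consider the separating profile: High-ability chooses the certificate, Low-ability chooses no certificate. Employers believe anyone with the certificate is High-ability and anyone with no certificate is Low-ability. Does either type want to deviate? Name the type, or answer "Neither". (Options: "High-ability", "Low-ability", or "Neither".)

The certificate pays 13; no certificate pays 2.
High-ability: assigned the certificate, nets 13 − 6 = 7; deviating to no certificate nets 2.
Low-ability: assigned no certificate, nets 2; deviating to the certificate nets 13 − 12 = 1.
Both types strictly prefer their assigned action; no profitable deviation.

Neither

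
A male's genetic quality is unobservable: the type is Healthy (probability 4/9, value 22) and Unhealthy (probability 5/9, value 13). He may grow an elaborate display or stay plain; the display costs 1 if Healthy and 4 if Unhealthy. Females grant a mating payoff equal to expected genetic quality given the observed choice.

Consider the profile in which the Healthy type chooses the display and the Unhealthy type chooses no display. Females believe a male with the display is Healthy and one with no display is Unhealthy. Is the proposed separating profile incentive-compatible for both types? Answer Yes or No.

No

Under these beliefs, the display earns mating payoff 22 and no display earns mating payoff 13.
Healthy: the display nets 22 − 1 = 21; no display nets 13. Healthy prefers the display.
Unhealthy: the display nets 22 − 4 = 18; no display nets 13. Unhealthy would deviate to the display.
Unhealthy has a profitable deviation, so the profile is not an equilibrium.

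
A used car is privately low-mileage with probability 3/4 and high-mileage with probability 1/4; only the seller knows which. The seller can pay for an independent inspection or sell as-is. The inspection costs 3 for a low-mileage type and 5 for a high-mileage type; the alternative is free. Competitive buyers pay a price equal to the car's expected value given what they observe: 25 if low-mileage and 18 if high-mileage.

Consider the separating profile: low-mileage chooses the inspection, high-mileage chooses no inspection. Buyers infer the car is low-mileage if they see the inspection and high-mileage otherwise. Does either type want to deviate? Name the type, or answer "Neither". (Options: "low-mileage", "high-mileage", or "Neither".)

high-mileage

The inspection pays 25; no inspection pays 18.
low-mileage: assigned the inspection, nets 25 − 3 = 22; deviating to no inspection nets 18.
high-mileage: assigned no inspection, nets 18; deviating to the inspection nets 25 − 5 = 20.
The high-mileage type gains 2 by deviating.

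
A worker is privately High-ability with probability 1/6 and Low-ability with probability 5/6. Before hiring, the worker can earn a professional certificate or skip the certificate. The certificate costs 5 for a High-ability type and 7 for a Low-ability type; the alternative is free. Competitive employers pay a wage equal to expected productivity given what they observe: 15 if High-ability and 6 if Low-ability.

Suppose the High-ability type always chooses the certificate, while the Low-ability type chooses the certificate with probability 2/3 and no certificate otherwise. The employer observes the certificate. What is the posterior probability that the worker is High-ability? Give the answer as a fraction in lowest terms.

P(the certificate) = (1/6)·1 + (5/6)·(2/3) = 13/18.
By Bayes' rule, P(High-ability | the certificate) = (1/6) / (13/18) = 3/13.

3/13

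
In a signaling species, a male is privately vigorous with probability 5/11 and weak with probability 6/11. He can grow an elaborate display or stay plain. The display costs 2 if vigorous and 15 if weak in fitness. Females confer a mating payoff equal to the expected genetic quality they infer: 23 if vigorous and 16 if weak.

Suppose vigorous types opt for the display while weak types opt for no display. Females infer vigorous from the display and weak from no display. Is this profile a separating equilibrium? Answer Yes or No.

Yes

Under these beliefs, the display earns mating payoff 23 and no display earns mating payoff 16.
vigorous: the display nets 23 − 2 = 21; no display nets 16. vigorous prefers the display.
weak: the display nets 23 − 15 = 8; no display nets 16. weak prefers no display.
Neither type deviates, so the separating profile is an equilibrium.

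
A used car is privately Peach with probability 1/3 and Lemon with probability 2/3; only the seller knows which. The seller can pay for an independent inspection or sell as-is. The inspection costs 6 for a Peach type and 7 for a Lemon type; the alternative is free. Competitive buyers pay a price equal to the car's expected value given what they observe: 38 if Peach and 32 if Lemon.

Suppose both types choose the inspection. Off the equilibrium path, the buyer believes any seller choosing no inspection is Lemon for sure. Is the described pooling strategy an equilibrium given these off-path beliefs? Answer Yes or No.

No

On path, the buyer holds the prior and pays 1/3·38 + 2/3·32 = 34. Off path (no inspection), believing Lemon, it pays 32.
Peach: the inspection nets 34 − 6 = 28; no inspection nets 32. Peach would deviate.
Lemon: the inspection nets 34 − 7 = 27; no inspection nets 32. Lemon would deviate.
A type deviates, so pooling fails.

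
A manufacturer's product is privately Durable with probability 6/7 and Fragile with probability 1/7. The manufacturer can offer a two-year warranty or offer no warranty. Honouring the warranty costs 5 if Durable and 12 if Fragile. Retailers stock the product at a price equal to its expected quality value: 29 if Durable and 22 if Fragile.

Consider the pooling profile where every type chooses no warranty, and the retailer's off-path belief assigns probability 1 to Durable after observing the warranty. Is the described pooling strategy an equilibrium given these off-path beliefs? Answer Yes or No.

Yes

On path, the retailer holds the prior and pays 6/7·29 + 1/7·22 = 28. Off path (the warranty), believing Durable, it pays 29.
Durable: no warranty nets 28; the warranty nets 29 − 5 = 24. Durable stays.
Fragile: no warranty nets 28; the warranty nets 29 − 12 = 17. Fragile stays.
No type deviates, so pooling is sustained.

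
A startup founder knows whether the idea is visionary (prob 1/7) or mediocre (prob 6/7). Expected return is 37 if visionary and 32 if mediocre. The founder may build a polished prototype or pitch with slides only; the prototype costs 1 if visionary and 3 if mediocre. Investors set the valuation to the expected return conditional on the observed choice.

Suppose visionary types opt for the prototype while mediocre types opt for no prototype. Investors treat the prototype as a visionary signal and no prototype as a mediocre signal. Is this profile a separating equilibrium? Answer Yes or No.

No

Under these beliefs, the prototype earns valuation 37 and no prototype earns valuation 32.
visionary: the prototype nets 37 − 1 = 36; no prototype nets 32. visionary prefers the prototype.
mediocre: the prototype nets 37 − 3 = 34; no prototype nets 32. mediocre would deviate to the prototype.
mediocre has a profitable deviation, so the profile is not an equilibrium.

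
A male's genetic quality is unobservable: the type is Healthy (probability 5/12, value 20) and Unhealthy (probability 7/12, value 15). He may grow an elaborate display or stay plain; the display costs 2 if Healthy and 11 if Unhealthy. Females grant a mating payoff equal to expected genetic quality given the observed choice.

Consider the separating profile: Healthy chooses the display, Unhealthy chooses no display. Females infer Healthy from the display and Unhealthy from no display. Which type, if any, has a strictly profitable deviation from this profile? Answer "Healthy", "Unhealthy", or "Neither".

The display pays 20; no display pays 15.
Healthy: assigned the display, nets 20 − 2 = 18; deviating to no display nets 15.
Unhealthy: assigned no display, nets 15; deviating to the display nets 20 − 11 = 9.
Both types strictly prefer their assigned action; no profitable deviation.

Neither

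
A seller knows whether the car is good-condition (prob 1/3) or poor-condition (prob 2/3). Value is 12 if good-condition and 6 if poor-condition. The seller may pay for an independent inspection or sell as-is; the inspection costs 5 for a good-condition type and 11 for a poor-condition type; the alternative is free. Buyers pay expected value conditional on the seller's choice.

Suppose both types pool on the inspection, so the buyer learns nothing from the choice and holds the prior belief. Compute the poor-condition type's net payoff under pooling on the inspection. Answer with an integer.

-3

Pooled price = 1/3·12 + 2/3·6 = 8.
poor-condition pays cost 11 for the inspection, so net payoff = 8 − 11 = -3.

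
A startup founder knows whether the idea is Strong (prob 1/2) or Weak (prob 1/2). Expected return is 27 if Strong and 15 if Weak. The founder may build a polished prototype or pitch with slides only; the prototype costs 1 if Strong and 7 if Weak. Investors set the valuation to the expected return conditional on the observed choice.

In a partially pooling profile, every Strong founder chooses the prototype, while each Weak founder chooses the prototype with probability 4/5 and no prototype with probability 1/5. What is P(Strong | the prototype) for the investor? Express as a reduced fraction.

P(the prototype) = (1/2)·1 + (1/2)·(4/5) = 9/10.
By Bayes' rule, P(Strong | the prototype) = (1/2) / (9/10) = 5/9.

5/9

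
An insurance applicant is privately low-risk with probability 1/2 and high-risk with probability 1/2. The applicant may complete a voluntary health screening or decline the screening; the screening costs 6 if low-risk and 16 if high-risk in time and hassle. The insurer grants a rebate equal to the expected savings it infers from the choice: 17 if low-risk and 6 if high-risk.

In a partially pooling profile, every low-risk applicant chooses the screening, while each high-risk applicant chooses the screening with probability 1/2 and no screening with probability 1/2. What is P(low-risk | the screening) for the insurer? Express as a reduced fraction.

P(the screening) = (1/2)·1 + (1/2)·(1/2) = 3/4.
By Bayes' rule, P(low-risk | the screening) = (1/2) / (3/4) = 2/3.

2/3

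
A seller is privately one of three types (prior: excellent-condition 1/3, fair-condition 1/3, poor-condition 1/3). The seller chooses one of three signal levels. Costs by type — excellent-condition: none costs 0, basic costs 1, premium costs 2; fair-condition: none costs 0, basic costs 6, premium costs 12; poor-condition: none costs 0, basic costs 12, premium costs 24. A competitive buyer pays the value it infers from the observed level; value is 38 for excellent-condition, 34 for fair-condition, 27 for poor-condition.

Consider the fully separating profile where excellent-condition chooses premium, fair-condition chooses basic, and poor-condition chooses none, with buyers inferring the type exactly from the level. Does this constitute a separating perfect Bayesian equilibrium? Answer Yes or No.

Yes

Separating prices: premium → 38, basic → 34, none → 27.
excellent-condition (assigned premium): none: 27 − 0 = 27; basic: 34 − 1 = 33; premium: 38 − 2 = 36. excellent-condition stays.
fair-condition (assigned basic): none: 27 − 0 = 27; basic: 34 − 6 = 28; premium: 38 − 12 = 26. fair-condition stays.
poor-condition (assigned none): none: 27 − 0 = 27; basic: 34 − 12 = 22; premium: 38 − 24 = 14. poor-condition stays.
Every type prefers its assigned level; separation holds.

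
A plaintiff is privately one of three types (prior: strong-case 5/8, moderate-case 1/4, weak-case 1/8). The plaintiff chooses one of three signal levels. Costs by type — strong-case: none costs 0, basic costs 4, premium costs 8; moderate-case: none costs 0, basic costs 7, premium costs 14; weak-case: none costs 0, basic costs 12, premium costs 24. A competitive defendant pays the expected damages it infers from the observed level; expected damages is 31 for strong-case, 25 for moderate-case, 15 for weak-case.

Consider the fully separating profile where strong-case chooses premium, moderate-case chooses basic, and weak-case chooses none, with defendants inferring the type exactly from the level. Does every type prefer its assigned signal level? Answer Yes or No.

Separating settlements: premium → 31, basic → 25, none → 15.
strong-case (assigned premium): none: 15 − 0 = 15; basic: 25 − 4 = 21; premium: 31 − 8 = 23. strong-case stays.
moderate-case (assigned basic): none: 15 − 0 = 15; basic: 25 − 7 = 18; premium: 31 − 14 = 17. moderate-case stays.
weak-case (assigned none): none: 15 − 0 = 15; basic: 25 − 12 = 13; premium: 31 − 24 = 7. weak-case stays.
Every type prefers its assigned level; separation holds.

Yes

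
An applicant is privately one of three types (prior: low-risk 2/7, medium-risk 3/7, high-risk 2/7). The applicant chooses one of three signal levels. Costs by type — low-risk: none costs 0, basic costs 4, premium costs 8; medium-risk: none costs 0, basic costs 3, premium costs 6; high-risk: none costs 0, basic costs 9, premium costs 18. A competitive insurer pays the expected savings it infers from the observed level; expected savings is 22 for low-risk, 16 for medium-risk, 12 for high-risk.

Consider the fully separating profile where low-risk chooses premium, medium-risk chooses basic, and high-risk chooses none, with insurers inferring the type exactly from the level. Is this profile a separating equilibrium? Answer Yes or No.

No

Separating rebates: premium → 22, basic → 16, none → 12.
low-risk (assigned premium): none: 12 − 0 = 12; basic: 16 − 4 = 12; premium: 22 − 8 = 14. low-risk stays.
medium-risk (assigned basic): none: 12 − 0 = 12; basic: 16 − 3 = 13; premium: 22 − 6 = 16. medium-risk prefers premium.
high-risk (assigned none): none: 12 − 0 = 12; basic: 16 − 9 = 7; premium: 22 − 18 = 4. high-risk stays.
At least one type deviates; the separating profile fails.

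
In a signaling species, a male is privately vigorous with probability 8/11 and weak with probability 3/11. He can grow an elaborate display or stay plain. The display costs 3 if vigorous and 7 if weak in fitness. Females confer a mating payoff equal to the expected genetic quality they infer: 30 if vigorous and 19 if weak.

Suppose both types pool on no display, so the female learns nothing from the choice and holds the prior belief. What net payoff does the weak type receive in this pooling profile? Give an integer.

Pooled mating payoff = 8/11·30 + 3/11·19 = 27.
weak pays no cost for no display, so net payoff = 27.

27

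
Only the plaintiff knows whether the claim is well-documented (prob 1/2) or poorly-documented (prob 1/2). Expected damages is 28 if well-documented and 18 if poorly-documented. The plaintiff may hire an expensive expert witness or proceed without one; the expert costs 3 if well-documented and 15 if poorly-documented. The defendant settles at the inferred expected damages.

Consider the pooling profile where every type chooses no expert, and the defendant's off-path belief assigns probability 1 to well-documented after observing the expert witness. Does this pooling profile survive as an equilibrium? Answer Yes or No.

No

On path, the defendant holds the prior and pays 1/2·28 + 1/2·18 = 23. Off path (the expert witness), believing well-documented, it pays 28.
well-documented: no expert nets 23; the expert witness nets 28 − 3 = 25. well-documented would deviate.
poorly-documented: no expert nets 23; the expert witness nets 28 − 15 = 13. poorly-documented stays.
A type deviates, so pooling fails.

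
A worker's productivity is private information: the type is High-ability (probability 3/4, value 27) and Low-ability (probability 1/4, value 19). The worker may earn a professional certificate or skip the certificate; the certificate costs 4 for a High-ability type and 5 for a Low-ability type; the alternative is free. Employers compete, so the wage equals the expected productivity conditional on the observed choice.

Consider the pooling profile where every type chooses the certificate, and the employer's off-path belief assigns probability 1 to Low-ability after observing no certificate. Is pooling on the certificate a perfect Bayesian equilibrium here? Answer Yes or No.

Yes

On path, the employer holds the prior and pays 3/4·27 + 1/4·19 = 25. Off path (no certificate), believing Low-ability, it pays 19.
High-ability: the certificate nets 25 − 4 = 21; no certificate nets 19. High-ability stays.
Low-ability: the certificate nets 25 − 5 = 20; no certificate nets 19. Low-ability stays.
No type deviates, so pooling is sustained.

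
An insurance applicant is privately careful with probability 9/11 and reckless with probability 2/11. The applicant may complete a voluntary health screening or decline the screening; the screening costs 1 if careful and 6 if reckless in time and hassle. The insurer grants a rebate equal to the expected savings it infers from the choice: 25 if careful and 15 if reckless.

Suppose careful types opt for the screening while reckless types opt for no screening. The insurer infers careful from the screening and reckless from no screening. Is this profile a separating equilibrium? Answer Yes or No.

Under these beliefs, the screening earns rebate 25 and no screening earns rebate 15.
careful: the screening nets 25 − 1 = 24; no screening nets 15. careful prefers the screening.
reckless: the screening nets 25 − 6 = 19; no screening nets 15. reckless would deviate to the screening.
reckless has a profitable deviation, so the profile is not an equilibrium.

No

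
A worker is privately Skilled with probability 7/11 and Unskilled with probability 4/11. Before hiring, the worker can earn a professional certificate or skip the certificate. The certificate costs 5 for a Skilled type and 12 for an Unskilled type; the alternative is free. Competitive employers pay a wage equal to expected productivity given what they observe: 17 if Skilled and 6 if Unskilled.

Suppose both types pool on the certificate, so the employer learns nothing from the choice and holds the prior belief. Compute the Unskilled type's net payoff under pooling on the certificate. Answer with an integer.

1

Pooled wage = 7/11·17 + 4/11·6 = 13.
Unskilled pays cost 12 for the certificate, so net payoff = 13 − 12 = 1.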